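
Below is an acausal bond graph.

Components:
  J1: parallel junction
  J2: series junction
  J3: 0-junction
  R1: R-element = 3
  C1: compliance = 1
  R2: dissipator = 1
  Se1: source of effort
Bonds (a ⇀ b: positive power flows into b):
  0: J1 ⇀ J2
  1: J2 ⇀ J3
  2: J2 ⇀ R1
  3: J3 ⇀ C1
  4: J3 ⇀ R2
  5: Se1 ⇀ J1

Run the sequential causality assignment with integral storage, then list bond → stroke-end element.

b0 →J2
b1 →J2
b2 →R1
b3 →J3
b4 →R2
b5 →J1

bond 5 |J1  (Se1 (Se) sets effort on bond)
bond 0 |J2  (common-e at J1 fixed by 5)
bond 3 |J3  (C1: C, integral causality)
bond 1 |J2  (common-e at J3 fixed by 3)
bond 4 |R2  (J3 effort already set via bond 3)
bond 2 |R1  (closing 1-jn rule on J2)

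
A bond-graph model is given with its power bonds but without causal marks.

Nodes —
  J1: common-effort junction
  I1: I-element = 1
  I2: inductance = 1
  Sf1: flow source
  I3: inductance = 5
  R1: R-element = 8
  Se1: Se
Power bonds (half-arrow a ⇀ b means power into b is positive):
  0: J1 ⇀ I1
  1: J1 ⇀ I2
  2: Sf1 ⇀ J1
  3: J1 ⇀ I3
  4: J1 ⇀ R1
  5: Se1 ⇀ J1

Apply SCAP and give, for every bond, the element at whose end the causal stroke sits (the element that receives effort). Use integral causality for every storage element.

bond 2 →Sf1  (Sf1 fixes flow; stroke at Sf1)
bond 5 →J1  (source Se1 imposes e)
bond 0 →I1  (0-jn J1 has e-setter on 5)
bond 1 →I2  (common-e at J1 fixed by 5)
bond 3 →I3  (0-jn J1 has e-setter on 5)
bond 4 →R1  (J1 effort already set via bond 5)

bond 0 |I1
bond 1 |I2
bond 2 |Sf1
bond 3 |I3
bond 4 |R1
bond 5 |J1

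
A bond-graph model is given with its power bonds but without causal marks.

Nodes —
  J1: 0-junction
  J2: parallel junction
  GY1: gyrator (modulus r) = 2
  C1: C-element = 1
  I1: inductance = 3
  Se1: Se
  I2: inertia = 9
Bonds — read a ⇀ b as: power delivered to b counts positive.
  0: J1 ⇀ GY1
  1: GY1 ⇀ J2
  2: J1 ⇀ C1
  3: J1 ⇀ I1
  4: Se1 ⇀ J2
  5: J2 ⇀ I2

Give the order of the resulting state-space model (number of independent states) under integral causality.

#4 stroke→J2  (Se1 fixes effort; stroke away)
#1 stroke→GY1  (0-jn J2 has e-setter on 4)
#5 stroke→I2  (J2 effort already set via bond 4)
#0 stroke→GY1  (GY GY1: same side as bond 1)
#2 stroke→J1  (prefer integral on C1)
#3 stroke→I1  (J1 effort already set via bond 2)

3  (C1, I1, I2 all integral)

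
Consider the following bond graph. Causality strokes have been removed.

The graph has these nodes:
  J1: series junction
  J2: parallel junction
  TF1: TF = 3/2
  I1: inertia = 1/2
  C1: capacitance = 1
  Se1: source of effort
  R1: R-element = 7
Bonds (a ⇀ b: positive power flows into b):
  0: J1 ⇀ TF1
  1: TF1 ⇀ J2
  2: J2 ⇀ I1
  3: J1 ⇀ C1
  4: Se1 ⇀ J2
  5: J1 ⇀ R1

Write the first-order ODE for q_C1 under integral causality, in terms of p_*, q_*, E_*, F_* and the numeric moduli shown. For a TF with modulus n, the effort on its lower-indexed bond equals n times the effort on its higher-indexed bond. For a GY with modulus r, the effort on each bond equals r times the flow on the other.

b4 →J2  (Se1: effort source, stroke at far end)
b1 →TF1  (J2: bond 4 brought effort, rest push out)
b2 →I1  (0-jn J2 has e-setter on 4)
b0 →J1  (TF1 one-in-one-out from 1)
b3 →J1  (C1 outputs effort q/C1)
b5 →R1  (J1 needs exactly one f-in)

dq_C1/dt = -3*E_Se1/14 - q_C1/7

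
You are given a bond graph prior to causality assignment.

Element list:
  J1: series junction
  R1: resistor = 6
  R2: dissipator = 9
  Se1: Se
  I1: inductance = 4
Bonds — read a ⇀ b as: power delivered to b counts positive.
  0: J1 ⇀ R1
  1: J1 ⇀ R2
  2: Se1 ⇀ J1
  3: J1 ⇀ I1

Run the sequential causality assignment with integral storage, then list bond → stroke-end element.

b2 stroke→J1  (Se1 fixes effort; stroke away)
b3 stroke→I1  (I1 outputs flow p/I1)
b0 stroke→J1  (common-f at J1 fixed by 3)
b1 stroke→J1  (J1: bond 3 brought flow, rest push out)

#0 →J1
#1 →J1
#2 →J1
#3 →I1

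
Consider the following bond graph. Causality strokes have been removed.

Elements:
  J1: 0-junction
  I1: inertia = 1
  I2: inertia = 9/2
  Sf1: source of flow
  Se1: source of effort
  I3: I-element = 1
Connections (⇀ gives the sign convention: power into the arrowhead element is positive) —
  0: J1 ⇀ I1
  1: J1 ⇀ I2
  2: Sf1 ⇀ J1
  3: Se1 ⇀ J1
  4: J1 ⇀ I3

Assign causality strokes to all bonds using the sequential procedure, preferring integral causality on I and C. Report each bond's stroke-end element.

bond 2 stroke at Sf1  (Sf1 (Sf) sets flow on bond)
bond 3 stroke at J1  (Se1 (Se) sets effort on bond)
bond 0 stroke at I1  (common-e at J1 fixed by 3)
bond 1 stroke at I2  (J1 effort already set via bond 3)
bond 4 stroke at I3  (common-e at J1 fixed by 3)

#0 |I1
#1 |I2
#2 |Sf1
#3 |J1
#4 |I3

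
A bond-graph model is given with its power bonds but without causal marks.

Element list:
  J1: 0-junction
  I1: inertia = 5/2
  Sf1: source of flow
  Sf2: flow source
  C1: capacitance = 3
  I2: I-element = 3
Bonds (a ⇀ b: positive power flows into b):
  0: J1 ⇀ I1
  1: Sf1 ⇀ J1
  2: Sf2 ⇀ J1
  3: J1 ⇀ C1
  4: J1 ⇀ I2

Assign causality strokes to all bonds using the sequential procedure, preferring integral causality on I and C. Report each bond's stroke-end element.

bond 0 stroke at I1
bond 1 stroke at Sf1
bond 2 stroke at Sf2
bond 3 stroke at J1
bond 4 stroke at I2

bond 1 |Sf1  (source Sf1 imposes f)
bond 2 |Sf2  (Sf2 (Sf) sets flow on bond)
bond 0 |I1  (prefer integral on I1)
bond 3 |J1  (C1 outputs effort q/C1)
bond 4 |I2  (0-jn J1 has e-setter on 3)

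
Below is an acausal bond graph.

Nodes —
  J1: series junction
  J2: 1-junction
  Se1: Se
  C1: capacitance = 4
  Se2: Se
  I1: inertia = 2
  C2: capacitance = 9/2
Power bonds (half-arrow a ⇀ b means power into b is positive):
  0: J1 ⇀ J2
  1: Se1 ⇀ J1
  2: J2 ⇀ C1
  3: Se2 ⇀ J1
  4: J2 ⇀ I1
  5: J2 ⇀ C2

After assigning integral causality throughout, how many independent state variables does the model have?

#1 |J1  (Se1 (Se) sets effort on bond)
#3 |J1  (Se2 fixes effort; stroke away)
#0 |J2  (closing 1-jn rule on J1)
#2 |J2  (C1 outputs effort q/C1)
#4 |I1  (I1 integral (f out))
#5 |J2  (1-jn J2 has f-setter on 4)

3  (C1, C2, I1 all integral)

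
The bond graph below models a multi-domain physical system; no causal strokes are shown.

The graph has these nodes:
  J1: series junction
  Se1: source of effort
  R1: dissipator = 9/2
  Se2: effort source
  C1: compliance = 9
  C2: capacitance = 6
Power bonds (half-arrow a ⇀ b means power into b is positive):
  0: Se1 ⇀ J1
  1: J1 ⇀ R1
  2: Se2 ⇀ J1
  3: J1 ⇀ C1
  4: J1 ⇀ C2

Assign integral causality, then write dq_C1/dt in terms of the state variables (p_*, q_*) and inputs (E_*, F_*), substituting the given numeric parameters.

β0 stroke at J1  (source Se1 imposes e)
β2 stroke at J1  (Se2: effort source, stroke at far end)
β3 stroke at J1  (prefer integral on C1)
β4 stroke at J1  (C2 outputs effort q/C2)
β1 stroke at R1  (only one flow-in slot at J1)

dq_C1/dt = 2*E_Se1/9 + 2*E_Se2/9 - 2*q_C1/81 - q_C2/27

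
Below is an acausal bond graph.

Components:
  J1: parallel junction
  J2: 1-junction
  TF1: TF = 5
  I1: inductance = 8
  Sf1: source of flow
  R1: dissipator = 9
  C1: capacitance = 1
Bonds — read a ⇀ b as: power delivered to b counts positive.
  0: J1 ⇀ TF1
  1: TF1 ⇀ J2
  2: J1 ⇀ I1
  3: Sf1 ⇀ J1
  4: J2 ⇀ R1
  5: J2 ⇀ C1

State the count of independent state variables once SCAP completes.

b3 stroke→Sf1  (Sf1 (Sf) sets flow on bond)
b2 stroke→I1  (I1: I, integral causality)
b0 stroke→J1  (J1 needs exactly one e-in)
b1 stroke→TF1  (TF TF1: opposite of bond 0)
b4 stroke→J2  (common-f at J2 fixed by 1)
b5 stroke→J2  (J2 flow already set via bond 1)

2  (C1, I1 all integral)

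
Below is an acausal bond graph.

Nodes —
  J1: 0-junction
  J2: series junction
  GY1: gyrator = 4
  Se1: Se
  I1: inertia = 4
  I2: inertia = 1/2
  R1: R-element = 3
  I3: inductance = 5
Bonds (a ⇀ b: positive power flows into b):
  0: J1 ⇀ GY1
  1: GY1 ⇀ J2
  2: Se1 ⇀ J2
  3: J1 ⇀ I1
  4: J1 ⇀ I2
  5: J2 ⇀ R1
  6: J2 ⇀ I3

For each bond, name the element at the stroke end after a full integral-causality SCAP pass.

#2 stroke at J2  (Se1: effort source, stroke at far end)
#3 stroke at I1  (I1 outputs flow p/I1)
#4 stroke at I2  (I2: I, integral causality)
#0 stroke at J1  (J1 needs exactly one e-in)
#1 stroke at J2  (GY1: gyrator matches bond 0)
#6 stroke at I3  (I3 integral (f out))
#5 stroke at J2  (common-f at J2 fixed by 6)

bond 0 →J1
bond 1 →J2
bond 2 →J2
bond 3 →I1
bond 4 →I2
bond 5 →J2
bond 6 →I3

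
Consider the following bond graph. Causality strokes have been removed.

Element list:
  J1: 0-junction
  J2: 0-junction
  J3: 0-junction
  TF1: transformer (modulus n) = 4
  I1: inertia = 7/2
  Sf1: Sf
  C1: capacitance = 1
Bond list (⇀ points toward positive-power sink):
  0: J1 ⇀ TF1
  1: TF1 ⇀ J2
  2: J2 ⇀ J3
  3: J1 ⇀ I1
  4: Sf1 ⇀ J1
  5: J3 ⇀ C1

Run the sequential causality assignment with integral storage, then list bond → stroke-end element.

bond 4 stroke at Sf1  (source Sf1 imposes f)
bond 3 stroke at I1  (I1: I, integral causality)
bond 0 stroke at J1  (J1: last free bond brings effort in)
bond 1 stroke at TF1  (TF1 one-in-one-out from 0)
bond 2 stroke at J2  (closing 0-jn rule on J2)
bond 5 stroke at J3  (J3 needs exactly one e-in)

#0 |J1
#1 |TF1
#2 |J2
#3 |I1
#4 |Sf1
#5 |J3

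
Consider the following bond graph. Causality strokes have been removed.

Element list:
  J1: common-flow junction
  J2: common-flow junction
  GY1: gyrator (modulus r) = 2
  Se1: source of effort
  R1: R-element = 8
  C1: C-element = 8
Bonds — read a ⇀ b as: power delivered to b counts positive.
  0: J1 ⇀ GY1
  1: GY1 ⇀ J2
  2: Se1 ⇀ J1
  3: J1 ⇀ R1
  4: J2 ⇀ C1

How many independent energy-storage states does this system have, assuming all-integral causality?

1  (C1 all integral)

#2 →J1  (source Se1 imposes e)
#4 →J2  (C1 outputs effort q/C1)
#1 →GY1  (only one flow-in slot at J2)
#0 →GY1  (GY1 both-in/both-out from 1)
#3 →J1  (J1: bond 0 brought flow, rest push out)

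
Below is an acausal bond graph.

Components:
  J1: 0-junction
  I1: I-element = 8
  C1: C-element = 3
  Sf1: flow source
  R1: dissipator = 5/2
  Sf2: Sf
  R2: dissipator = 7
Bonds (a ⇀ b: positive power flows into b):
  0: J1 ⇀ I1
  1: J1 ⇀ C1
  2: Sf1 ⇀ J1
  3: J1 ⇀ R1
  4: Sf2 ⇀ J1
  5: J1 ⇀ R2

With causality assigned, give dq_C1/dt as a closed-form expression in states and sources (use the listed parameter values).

dq_C1/dt = F_Sf1 + F_Sf2 - p_I1/8 - 19*q_C1/105

b2 stroke at Sf1  (Sf1 (Sf) sets flow on bond)
b4 stroke at Sf2  (Sf2: flow source, stroke at near end)
b0 stroke at I1  (I1 outputs flow p/I1)
b1 stroke at J1  (C1 outputs effort q/C1)
b3 stroke at R1  (J1 effort already set via bond 1)
b5 stroke at R2  (0-jn J1 has e-setter on 1)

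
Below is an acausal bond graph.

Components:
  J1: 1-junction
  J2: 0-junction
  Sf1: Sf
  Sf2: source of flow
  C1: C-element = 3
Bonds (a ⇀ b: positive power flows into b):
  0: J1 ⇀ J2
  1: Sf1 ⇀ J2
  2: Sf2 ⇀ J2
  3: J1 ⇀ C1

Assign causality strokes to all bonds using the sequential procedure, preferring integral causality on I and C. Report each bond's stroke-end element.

b1 |Sf1  (source Sf1 imposes f)
b2 |Sf2  (Sf2: flow source, stroke at near end)
b0 |J2  (closing 0-jn rule on J2)
b3 |J1  (J1: bond 0 brought flow, rest push out)

b0 stroke at J2
b1 stroke at Sf1
b2 stroke at Sf2
b3 stroke at J1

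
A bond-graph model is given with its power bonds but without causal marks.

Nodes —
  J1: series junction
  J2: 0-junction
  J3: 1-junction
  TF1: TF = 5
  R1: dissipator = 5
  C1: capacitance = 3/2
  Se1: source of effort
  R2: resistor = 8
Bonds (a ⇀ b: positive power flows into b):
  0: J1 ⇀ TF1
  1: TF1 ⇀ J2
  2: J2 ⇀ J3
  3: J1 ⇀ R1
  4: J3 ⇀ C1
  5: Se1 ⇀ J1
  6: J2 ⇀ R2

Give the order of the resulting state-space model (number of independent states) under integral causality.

1  (C1 all integral)

bond 5 |J1  (Se1 fixes effort; stroke away)
bond 4 |J3  (C1 outputs effort q/C1)
bond 2 |J2  (only one flow-in slot at J3)
bond 1 |TF1  (0-jn J2 has e-setter on 2)
bond 6 |R2  (common-e at J2 fixed by 2)
bond 0 |J1  (through TF1, causality passes straight; one stroke at TF1)
bond 3 |R1  (closing 1-jn rule on J1)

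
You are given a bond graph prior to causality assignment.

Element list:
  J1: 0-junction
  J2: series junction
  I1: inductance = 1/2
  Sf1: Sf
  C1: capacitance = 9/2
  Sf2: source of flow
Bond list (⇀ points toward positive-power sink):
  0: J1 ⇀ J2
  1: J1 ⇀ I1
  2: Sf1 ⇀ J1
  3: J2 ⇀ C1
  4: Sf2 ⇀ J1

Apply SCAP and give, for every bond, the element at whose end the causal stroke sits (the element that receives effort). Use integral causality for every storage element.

bond 0 stroke→J1
bond 1 stroke→I1
bond 2 stroke→Sf1
bond 3 stroke→J2
bond 4 stroke→Sf2

bond 2 stroke→Sf1  (Sf1 (Sf) sets flow on bond)
bond 4 stroke→Sf2  (Sf2 (Sf) sets flow on bond)
bond 1 stroke→I1  (prefer integral on I1)
bond 0 stroke→J1  (only one effort-in slot at J1)
bond 3 stroke→J2  (common-f at J2 fixed by 0)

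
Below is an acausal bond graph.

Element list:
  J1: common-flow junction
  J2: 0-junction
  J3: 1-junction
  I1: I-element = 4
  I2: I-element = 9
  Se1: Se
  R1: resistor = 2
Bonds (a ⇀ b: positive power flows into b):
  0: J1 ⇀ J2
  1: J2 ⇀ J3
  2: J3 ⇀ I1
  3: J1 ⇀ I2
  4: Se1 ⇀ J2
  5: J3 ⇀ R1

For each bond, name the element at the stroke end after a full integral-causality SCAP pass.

β0 →J1
β1 →J3
β2 →I1
β3 →I2
β4 →J2
β5 →J3

β4 stroke→J2  (Se1: effort source, stroke at far end)
β0 stroke→J1  (common-e at J2 fixed by 4)
β1 stroke→J3  (J2 effort already set via bond 4)
β3 stroke→I2  (J1 needs exactly one f-in)
β2 stroke→I1  (I1 integral (f out))
β5 stroke→J3  (1-jn J3 has f-setter on 2)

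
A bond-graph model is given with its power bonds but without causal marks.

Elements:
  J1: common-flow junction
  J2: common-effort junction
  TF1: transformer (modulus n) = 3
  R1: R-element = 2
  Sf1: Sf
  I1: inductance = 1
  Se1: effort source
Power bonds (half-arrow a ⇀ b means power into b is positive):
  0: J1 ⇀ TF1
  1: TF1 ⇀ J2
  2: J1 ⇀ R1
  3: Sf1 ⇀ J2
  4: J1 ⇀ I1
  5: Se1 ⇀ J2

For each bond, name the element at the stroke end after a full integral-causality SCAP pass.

b3 stroke→Sf1  (Sf1 fixes flow; stroke at Sf1)
b5 stroke→J2  (Se1 (Se) sets effort on bond)
b1 stroke→TF1  (0-jn J2 has e-setter on 5)
b0 stroke→J1  (TF1 one-in-one-out from 1)
b4 stroke→I1  (I1 outputs flow p/I1)
b2 stroke→J1  (1-jn J1 has f-setter on 4)

bond 0 |J1
bond 1 |TF1
bond 2 |J1
bond 3 |Sf1
bond 4 |I1
bond 5 |J2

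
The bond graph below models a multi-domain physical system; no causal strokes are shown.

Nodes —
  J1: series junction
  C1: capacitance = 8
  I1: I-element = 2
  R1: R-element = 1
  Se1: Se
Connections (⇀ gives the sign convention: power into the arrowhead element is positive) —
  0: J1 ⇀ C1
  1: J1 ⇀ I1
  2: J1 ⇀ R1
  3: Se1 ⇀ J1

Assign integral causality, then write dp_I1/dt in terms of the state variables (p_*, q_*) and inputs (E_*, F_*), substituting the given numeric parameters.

#3 |J1  (Se1 (Se) sets effort on bond)
#0 |J1  (C1: C, integral causality)
#1 |I1  (I1: I, integral causality)
#2 |J1  (1-jn J1 has f-setter on 1)

dp_I1/dt = E_Se1 - p_I1/2 - q_C1/8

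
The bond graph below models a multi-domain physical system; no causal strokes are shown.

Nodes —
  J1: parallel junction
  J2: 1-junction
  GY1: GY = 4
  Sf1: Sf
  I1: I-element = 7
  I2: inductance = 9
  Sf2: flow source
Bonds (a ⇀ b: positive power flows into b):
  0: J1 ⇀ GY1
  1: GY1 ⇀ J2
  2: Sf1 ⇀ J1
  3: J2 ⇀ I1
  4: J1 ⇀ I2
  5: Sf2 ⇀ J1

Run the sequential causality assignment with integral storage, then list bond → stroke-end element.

b2 →Sf1  (source Sf1 imposes f)
b5 →Sf2  (Sf2: flow source, stroke at near end)
b3 →I1  (I1: I, integral causality)
b1 →J2  (1-jn J2 has f-setter on 3)
b0 →J1  (GY GY1: same side as bond 1)
b4 →I2  (J1 effort already set via bond 0)

β0 stroke→J1
β1 stroke→J2
β2 stroke→Sf1
β3 stroke→I1
β4 stroke→I2
β5 stroke→Sf2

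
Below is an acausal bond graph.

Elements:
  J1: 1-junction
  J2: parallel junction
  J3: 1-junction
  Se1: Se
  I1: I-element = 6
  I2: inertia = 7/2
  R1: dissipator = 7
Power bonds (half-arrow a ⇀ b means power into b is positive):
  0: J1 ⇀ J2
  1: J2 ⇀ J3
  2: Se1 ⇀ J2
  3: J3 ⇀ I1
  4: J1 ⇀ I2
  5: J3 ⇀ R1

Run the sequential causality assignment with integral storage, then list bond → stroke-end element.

β0 |J1
β1 |J3
β2 |J2
β3 |I1
β4 |I2
β5 |J3

bond 2 stroke→J2  (Se1: effort source, stroke at far end)
bond 0 stroke→J1  (J2 effort already set via bond 2)
bond 1 stroke→J3  (common-e at J2 fixed by 2)
bond 4 stroke→I2  (J1 needs exactly one f-in)
bond 3 stroke→I1  (I1: I, integral causality)
bond 5 stroke→J3  (common-f at J3 fixed by 3)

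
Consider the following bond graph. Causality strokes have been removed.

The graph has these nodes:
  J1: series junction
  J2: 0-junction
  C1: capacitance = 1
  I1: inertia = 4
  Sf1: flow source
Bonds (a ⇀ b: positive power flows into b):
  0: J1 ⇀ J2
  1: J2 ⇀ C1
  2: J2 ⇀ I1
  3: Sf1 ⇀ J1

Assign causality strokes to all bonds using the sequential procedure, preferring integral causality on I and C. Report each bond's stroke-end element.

bond 0 →J1
bond 1 →J2
bond 2 →I1
bond 3 →Sf1

#3 stroke at Sf1  (Sf1: flow source, stroke at near end)
#0 stroke at J1  (J1: bond 3 brought flow, rest push out)
#1 stroke at J2  (prefer integral on C1)
#2 stroke at I1  (J2: bond 1 brought effort, rest push out)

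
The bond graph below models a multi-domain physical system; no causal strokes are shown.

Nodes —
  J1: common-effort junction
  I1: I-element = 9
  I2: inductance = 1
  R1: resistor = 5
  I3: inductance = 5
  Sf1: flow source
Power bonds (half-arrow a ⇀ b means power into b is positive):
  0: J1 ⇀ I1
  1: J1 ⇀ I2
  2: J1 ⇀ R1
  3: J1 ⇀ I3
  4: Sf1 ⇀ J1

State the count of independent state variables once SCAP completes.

β4 |Sf1  (Sf1 (Sf) sets flow on bond)
β0 |I1  (I1 integral (f out))
β1 |I2  (I2 outputs flow p/I2)
β3 |I3  (I3: I, integral causality)
β2 |J1  (closing 0-jn rule on J1)

3  (I1, I2, I3 all integral)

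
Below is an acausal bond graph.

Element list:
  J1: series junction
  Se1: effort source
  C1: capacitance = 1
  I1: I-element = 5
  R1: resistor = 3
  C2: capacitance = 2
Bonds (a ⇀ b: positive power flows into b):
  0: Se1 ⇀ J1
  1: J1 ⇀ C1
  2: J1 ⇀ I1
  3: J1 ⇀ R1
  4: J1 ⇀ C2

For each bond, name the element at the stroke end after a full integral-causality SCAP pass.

β0 →J1
β1 →J1
β2 →I1
β3 →J1
β4 →J1

bond 0 →J1  (Se1 (Se) sets effort on bond)
bond 1 →J1  (prefer integral on C1)
bond 2 →I1  (prefer integral on I1)
bond 3 →J1  (J1: bond 2 brought flow, rest push out)
bond 4 →J1  (J1: bond 2 brought flow, rest push out)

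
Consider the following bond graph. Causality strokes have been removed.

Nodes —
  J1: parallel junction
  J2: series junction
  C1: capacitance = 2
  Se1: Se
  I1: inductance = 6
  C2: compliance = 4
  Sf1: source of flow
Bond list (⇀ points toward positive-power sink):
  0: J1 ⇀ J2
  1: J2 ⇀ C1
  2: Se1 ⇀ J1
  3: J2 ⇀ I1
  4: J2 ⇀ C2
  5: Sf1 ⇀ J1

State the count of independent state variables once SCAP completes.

3  (C1, C2, I1 all integral)

β2 stroke→J1  (Se1 fixes effort; stroke away)
β5 stroke→Sf1  (source Sf1 imposes f)
β0 stroke→J2  (0-jn J1 has e-setter on 2)
β1 stroke→J2  (prefer integral on C1)
β3 stroke→I1  (prefer integral on I1)
β4 stroke→J2  (J2: bond 3 brought flow, rest push out)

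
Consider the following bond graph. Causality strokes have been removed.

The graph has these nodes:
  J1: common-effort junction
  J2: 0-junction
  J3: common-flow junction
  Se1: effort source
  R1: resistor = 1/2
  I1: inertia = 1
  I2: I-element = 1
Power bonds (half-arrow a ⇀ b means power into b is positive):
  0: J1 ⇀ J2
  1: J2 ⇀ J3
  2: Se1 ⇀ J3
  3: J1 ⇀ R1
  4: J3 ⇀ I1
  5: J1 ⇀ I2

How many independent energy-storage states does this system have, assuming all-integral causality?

#2 →J3  (source Se1 imposes e)
#4 →I1  (I1: I, integral causality)
#1 →J3  (J3 flow already set via bond 4)
#0 →J2  (J2 needs exactly one e-in)
#5 →I2  (I2 integral (f out))
#3 →J1  (J1: last free bond brings effort in)

2  (I1, I2 all integral)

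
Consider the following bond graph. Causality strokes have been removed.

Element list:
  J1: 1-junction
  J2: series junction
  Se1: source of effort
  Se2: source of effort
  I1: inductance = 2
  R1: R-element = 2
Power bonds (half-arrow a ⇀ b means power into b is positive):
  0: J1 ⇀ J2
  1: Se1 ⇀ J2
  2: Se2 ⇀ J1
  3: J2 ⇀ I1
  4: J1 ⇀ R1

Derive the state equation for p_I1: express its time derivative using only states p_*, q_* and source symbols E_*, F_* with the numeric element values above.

dp_I1/dt = E_Se1 + E_Se2 - p_I1

#1 stroke at J2  (source Se1 imposes e)
#2 stroke at J1  (Se2: effort source, stroke at far end)
#3 stroke at I1  (I1: I, integral causality)
#0 stroke at J2  (J2 flow already set via bond 3)
#4 stroke at J1  (1-jn J1 has f-setter on 0)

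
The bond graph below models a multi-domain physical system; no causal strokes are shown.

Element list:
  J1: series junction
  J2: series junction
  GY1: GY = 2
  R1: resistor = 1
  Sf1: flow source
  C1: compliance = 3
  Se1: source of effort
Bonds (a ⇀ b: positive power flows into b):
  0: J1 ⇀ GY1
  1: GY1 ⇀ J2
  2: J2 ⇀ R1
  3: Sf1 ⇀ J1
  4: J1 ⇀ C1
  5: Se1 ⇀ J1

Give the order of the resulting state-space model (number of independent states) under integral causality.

b3 stroke→Sf1  (Sf1 (Sf) sets flow on bond)
b5 stroke→J1  (Se1: effort source, stroke at far end)
b0 stroke→J1  (J1: bond 3 brought flow, rest push out)
b4 stroke→J1  (J1: bond 3 brought flow, rest push out)
b1 stroke→J2  (GY1 both-in/both-out from 0)
b2 stroke→R1  (J2 needs exactly one f-in)

1  (C1 all integral)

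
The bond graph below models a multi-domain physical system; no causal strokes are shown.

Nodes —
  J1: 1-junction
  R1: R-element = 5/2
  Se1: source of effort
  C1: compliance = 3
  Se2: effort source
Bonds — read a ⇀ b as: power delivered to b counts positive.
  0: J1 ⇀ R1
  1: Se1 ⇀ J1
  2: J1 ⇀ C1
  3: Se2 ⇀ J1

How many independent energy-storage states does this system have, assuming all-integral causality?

1  (C1 all integral)

β1 |J1  (Se1 fixes effort; stroke away)
β3 |J1  (Se2 (Se) sets effort on bond)
β2 |J1  (prefer integral on C1)
β0 |R1  (only one flow-in slot at J1)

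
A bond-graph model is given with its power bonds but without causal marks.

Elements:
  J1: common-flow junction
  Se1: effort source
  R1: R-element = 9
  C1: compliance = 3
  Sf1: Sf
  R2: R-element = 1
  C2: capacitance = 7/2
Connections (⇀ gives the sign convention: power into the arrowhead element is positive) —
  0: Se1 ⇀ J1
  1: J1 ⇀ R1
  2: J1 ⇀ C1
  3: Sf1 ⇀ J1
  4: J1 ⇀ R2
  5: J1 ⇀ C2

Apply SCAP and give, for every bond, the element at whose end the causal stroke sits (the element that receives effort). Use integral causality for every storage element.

b0 stroke→J1
b1 stroke→J1
b2 stroke→J1
b3 stroke→Sf1
b4 stroke→J1
b5 stroke→J1

bond 0 |J1  (Se1 fixes effort; stroke away)
bond 3 |Sf1  (Sf1 fixes flow; stroke at Sf1)
bond 1 |J1  (J1 flow already set via bond 3)
bond 2 |J1  (J1: bond 3 brought flow, rest push out)
bond 4 |J1  (common-f at J1 fixed by 3)
bond 5 |J1  (common-f at J1 fixed by 3)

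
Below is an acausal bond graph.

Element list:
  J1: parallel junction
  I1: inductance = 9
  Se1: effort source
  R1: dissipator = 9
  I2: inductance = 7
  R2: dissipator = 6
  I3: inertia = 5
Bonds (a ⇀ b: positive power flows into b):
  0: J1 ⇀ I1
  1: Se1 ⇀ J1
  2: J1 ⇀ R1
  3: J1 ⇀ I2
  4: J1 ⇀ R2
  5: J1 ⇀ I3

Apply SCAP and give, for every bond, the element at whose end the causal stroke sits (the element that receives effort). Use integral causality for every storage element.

β0 →I1
β1 →J1
β2 →R1
β3 →I2
β4 →R2
β5 →I3

#1 stroke at J1  (source Se1 imposes e)
#0 stroke at I1  (0-jn J1 has e-setter on 1)
#2 stroke at R1  (J1: bond 1 brought effort, rest push out)
#3 stroke at I2  (J1 effort already set via bond 1)
#4 stroke at R2  (J1: bond 1 brought effort, rest push out)
#5 stroke at I3  (common-e at J1 fixed by 1)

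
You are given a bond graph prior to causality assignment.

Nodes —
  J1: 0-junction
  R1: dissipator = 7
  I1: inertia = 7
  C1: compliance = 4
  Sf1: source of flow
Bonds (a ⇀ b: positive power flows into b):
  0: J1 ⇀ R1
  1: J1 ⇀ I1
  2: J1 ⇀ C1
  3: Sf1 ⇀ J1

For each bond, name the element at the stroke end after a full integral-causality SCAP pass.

bond 0 stroke at R1
bond 1 stroke at I1
bond 2 stroke at J1
bond 3 stroke at Sf1

#3 stroke→Sf1  (Sf1 fixes flow; stroke at Sf1)
#1 stroke→I1  (I1 integral (f out))
#2 stroke→J1  (C1 outputs effort q/C1)
#0 stroke→R1  (J1 effort already set via bond 2)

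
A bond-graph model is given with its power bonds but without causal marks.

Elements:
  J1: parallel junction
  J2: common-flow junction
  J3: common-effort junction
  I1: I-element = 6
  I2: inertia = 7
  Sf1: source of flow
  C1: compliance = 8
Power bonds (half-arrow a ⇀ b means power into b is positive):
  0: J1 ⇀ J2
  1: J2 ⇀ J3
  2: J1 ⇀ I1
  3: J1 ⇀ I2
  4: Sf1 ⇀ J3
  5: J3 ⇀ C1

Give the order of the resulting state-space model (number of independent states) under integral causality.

3  (C1, I1, I2 all integral)

β4 stroke→Sf1  (Sf1 fixes flow; stroke at Sf1)
β2 stroke→I1  (I1: I, integral causality)
β3 stroke→I2  (I2: I, integral causality)
β0 stroke→J1  (closing 0-jn rule on J1)
β1 stroke→J2  (J2: bond 0 brought flow, rest push out)
β5 stroke→J3  (closing 0-jn rule on J3)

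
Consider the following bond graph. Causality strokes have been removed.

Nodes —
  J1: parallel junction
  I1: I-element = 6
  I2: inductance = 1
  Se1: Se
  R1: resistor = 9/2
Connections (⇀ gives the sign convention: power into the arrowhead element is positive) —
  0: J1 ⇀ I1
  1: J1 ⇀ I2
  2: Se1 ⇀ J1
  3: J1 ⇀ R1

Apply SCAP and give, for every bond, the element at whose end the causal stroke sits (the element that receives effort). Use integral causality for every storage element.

b0 stroke→I1
b1 stroke→I2
b2 stroke→J1
b3 stroke→R1

#2 stroke at J1  (source Se1 imposes e)
#0 stroke at I1  (0-jn J1 has e-setter on 2)
#1 stroke at I2  (common-e at J1 fixed by 2)
#3 stroke at R1  (0-jn J1 has e-setter on 2)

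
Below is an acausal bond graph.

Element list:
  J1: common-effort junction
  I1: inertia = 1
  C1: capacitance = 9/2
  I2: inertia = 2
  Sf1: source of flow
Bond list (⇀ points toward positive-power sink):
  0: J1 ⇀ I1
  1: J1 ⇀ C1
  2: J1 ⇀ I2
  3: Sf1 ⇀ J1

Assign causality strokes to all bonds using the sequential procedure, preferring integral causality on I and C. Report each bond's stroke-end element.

β0 |I1
β1 |J1
β2 |I2
β3 |Sf1

β3 stroke→Sf1  (Sf1 fixes flow; stroke at Sf1)
β0 stroke→I1  (prefer integral on I1)
β1 stroke→J1  (C1: C, integral causality)
β2 stroke→I2  (J1 effort already set via bond 1)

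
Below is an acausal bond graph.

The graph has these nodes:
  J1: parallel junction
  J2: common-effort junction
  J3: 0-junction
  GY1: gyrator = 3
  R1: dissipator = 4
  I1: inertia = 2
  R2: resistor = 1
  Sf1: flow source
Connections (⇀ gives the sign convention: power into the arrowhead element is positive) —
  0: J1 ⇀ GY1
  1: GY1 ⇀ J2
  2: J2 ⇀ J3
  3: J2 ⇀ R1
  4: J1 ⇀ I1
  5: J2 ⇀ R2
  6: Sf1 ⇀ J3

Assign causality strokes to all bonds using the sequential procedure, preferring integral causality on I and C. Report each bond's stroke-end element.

b6 stroke→Sf1  (Sf1: flow source, stroke at near end)
b2 stroke→J3  (closing 0-jn rule on J3)
b4 stroke→I1  (I1 integral (f out))
b0 stroke→J1  (closing 0-jn rule on J1)
b1 stroke→J2  (through GY1, causality inverts; strokes same side of GY1)
b3 stroke→R1  (J2: bond 1 brought effort, rest push out)
b5 stroke→R2  (0-jn J2 has e-setter on 1)

β0 stroke→J1
β1 stroke→J2
β2 stroke→J3
β3 stroke→R1
β4 stroke→I1
β5 stroke→R2
β6 stroke→Sf1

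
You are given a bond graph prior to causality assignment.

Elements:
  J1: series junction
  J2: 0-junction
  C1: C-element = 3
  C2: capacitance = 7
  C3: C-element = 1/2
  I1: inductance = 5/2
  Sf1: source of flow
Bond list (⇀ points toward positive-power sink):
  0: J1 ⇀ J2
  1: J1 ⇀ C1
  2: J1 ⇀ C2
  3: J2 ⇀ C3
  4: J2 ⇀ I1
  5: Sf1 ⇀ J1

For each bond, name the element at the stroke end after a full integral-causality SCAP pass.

#5 stroke→Sf1  (Sf1 fixes flow; stroke at Sf1)
#0 stroke→J1  (J1: bond 5 brought flow, rest push out)
#1 stroke→J1  (J1: bond 5 brought flow, rest push out)
#2 stroke→J1  (common-f at J1 fixed by 5)
#3 stroke→J2  (C3 integral (e out))
#4 stroke→I1  (0-jn J2 has e-setter on 3)

b0 →J1
b1 →J1
b2 →J1
b3 →J2
b4 →I1
b5 →Sf1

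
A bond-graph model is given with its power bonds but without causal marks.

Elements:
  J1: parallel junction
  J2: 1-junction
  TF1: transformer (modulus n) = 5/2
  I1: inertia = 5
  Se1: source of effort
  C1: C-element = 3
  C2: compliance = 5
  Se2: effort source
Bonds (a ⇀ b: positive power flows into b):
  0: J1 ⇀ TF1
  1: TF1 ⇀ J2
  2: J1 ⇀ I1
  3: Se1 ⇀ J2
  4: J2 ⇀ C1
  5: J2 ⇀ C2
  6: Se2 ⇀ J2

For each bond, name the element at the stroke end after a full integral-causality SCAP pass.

b3 →J2  (Se1 fixes effort; stroke away)
b6 →J2  (Se2 fixes effort; stroke away)
b2 →I1  (prefer integral on I1)
b0 →J1  (closing 0-jn rule on J1)
b1 →TF1  (TF TF1: opposite of bond 0)
b4 →J2  (J2 flow already set via bond 1)
b5 →J2  (J2 flow already set via bond 1)

#0 stroke at J1
#1 stroke at TF1
#2 stroke at I1
#3 stroke at J2
#4 stroke at J2
#5 stroke at J2
#6 stroke at J2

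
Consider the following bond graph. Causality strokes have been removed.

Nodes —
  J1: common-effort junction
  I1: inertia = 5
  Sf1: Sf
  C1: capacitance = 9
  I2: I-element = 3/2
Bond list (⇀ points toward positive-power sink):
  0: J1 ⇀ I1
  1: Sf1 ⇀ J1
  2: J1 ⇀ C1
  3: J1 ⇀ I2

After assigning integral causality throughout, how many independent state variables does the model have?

3  (C1, I1, I2 all integral)

#1 →Sf1  (Sf1: flow source, stroke at near end)
#0 →I1  (I1 integral (f out))
#2 →J1  (C1 outputs effort q/C1)
#3 →I2  (0-jn J1 has e-setter on 2)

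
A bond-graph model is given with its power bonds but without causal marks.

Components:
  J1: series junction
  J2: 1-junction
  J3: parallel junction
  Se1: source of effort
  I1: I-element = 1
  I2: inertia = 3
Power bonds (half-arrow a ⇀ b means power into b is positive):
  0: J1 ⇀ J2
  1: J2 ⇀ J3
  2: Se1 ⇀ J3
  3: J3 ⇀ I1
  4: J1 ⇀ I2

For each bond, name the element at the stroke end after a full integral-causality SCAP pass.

β0 stroke→J1
β1 stroke→J2
β2 stroke→J3
β3 stroke→I1
β4 stroke→I2

bond 2 |J3  (Se1: effort source, stroke at far end)
bond 1 |J2  (common-e at J3 fixed by 2)
bond 3 |I1  (0-jn J3 has e-setter on 2)
bond 0 |J1  (J2 needs exactly one f-in)
bond 4 |I2  (J1 needs exactly one f-in)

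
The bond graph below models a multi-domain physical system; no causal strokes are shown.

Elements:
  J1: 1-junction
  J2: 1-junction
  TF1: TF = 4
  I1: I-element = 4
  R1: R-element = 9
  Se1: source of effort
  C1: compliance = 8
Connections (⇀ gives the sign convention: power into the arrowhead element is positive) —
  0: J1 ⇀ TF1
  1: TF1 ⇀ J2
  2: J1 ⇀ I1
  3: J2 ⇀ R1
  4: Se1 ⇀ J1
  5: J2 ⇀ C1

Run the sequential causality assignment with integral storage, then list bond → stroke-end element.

b4 |J1  (Se1: effort source, stroke at far end)
b2 |I1  (prefer integral on I1)
b0 |J1  (1-jn J1 has f-setter on 2)
b1 |TF1  (TF1 one-in-one-out from 0)
b3 |J2  (J2 flow already set via bond 1)
b5 |J2  (J2: bond 1 brought flow, rest push out)

β0 |J1
β1 |TF1
β2 |I1
β3 |J2
β4 |J1
β5 |J2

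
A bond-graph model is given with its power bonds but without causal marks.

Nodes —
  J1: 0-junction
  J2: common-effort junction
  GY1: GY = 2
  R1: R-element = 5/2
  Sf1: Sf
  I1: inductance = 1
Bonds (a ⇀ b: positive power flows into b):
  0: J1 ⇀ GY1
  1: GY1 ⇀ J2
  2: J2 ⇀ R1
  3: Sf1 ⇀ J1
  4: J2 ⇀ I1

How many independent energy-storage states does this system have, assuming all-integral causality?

1  (I1 all integral)

β3 stroke at Sf1  (Sf1 fixes flow; stroke at Sf1)
β0 stroke at J1  (closing 0-jn rule on J1)
β1 stroke at J2  (GY1: gyrator matches bond 0)
β2 stroke at R1  (J2 effort already set via bond 1)
β4 stroke at I1  (common-e at J2 fixed by 1)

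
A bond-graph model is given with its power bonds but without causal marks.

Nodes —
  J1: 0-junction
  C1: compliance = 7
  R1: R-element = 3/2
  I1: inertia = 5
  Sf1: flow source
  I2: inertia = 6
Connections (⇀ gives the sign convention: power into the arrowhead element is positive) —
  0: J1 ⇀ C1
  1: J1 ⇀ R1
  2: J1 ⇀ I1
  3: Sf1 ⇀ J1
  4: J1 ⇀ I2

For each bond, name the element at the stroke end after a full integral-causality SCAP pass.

β3 →Sf1  (Sf1 fixes flow; stroke at Sf1)
β0 →J1  (C1 integral (e out))
β1 →R1  (common-e at J1 fixed by 0)
β2 →I1  (J1: bond 0 brought effort, rest push out)
β4 →I2  (common-e at J1 fixed by 0)

bond 0 →J1
bond 1 →R1
bond 2 →I1
bond 3 →Sf1
bond 4 →I2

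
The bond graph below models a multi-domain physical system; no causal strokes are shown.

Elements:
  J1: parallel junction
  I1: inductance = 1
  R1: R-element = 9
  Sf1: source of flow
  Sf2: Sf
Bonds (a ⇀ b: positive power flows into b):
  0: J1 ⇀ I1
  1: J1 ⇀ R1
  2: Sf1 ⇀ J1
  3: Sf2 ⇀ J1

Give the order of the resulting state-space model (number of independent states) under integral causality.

1  (I1 all integral)

b2 |Sf1  (Sf1 (Sf) sets flow on bond)
b3 |Sf2  (Sf2 fixes flow; stroke at Sf2)
b0 |I1  (prefer integral on I1)
b1 |J1  (only one effort-in slot at J1)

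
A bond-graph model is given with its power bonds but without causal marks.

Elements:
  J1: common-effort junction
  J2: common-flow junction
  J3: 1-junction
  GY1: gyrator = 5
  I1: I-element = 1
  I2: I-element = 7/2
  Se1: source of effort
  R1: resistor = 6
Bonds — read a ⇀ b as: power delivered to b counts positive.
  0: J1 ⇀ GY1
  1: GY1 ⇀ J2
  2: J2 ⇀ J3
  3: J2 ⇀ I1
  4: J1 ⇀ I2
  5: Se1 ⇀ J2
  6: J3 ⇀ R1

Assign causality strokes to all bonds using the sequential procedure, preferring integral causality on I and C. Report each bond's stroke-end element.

bond 5 stroke at J2  (Se1 fixes effort; stroke away)
bond 3 stroke at I1  (I1 outputs flow p/I1)
bond 1 stroke at J2  (J2 flow already set via bond 3)
bond 2 stroke at J2  (J2: bond 3 brought flow, rest push out)
bond 6 stroke at J3  (common-f at J3 fixed by 2)
bond 0 stroke at J1  (GY GY1: same side as bond 1)
bond 4 stroke at I2  (common-e at J1 fixed by 0)

#0 |J1
#1 |J2
#2 |J2
#3 |I1
#4 |I2
#5 |J2
#6 |J3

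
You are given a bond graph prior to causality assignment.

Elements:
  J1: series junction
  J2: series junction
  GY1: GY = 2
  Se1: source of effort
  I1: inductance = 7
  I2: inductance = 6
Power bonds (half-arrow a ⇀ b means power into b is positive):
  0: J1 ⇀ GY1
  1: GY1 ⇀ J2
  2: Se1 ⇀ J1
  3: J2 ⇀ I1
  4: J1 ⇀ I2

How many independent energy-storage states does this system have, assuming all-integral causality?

b2 stroke at J1  (Se1: effort source, stroke at far end)
b3 stroke at I1  (prefer integral on I1)
b1 stroke at J2  (common-f at J2 fixed by 3)
b0 stroke at J1  (GY GY1: same side as bond 1)
b4 stroke at I2  (J1 needs exactly one f-in)

2  (I1, I2 all integral)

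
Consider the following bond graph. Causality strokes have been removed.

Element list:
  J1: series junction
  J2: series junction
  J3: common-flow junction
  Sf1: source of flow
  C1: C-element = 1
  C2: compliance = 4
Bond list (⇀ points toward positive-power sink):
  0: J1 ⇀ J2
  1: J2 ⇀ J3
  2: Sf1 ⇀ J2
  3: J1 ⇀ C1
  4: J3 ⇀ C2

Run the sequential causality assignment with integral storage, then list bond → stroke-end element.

b2 →Sf1  (Sf1: flow source, stroke at near end)
b0 →J2  (common-f at J2 fixed by 2)
b1 →J2  (common-f at J2 fixed by 2)
b4 →J3  (1-jn J3 has f-setter on 1)
b3 →J1  (J1: bond 0 brought flow, rest push out)

β0 |J2
β1 |J2
β2 |Sf1
β3 |J1
β4 |J3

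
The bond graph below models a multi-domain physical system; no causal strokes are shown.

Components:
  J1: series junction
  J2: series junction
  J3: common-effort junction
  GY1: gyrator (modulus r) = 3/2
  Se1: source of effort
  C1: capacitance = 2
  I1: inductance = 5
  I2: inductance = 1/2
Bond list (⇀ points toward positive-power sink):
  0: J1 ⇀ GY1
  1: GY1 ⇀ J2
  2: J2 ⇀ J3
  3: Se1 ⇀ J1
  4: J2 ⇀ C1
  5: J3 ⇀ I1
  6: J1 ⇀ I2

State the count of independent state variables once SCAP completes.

bond 3 |J1  (Se1: effort source, stroke at far end)
bond 4 |J2  (prefer integral on C1)
bond 5 |I1  (prefer integral on I1)
bond 2 |J3  (closing 0-jn rule on J3)
bond 1 |J2  (J2 flow already set via bond 2)
bond 0 |J1  (GY GY1: same side as bond 1)
bond 6 |I2  (only one flow-in slot at J1)

3  (C1, I1, I2 all integral)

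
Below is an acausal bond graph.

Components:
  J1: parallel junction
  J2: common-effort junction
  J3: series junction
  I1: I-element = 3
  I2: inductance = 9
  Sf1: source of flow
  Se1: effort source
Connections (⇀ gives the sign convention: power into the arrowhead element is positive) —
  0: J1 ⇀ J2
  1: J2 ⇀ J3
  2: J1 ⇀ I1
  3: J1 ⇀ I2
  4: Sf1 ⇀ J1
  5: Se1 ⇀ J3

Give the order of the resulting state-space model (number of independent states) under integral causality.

#4 stroke at Sf1  (Sf1 fixes flow; stroke at Sf1)
#5 stroke at J3  (source Se1 imposes e)
#1 stroke at J2  (only one flow-in slot at J3)
#0 stroke at J1  (0-jn J2 has e-setter on 1)
#2 stroke at I1  (J1: bond 0 brought effort, rest push out)
#3 stroke at I2  (common-e at J1 fixed by 0)

2  (I1, I2 all integral)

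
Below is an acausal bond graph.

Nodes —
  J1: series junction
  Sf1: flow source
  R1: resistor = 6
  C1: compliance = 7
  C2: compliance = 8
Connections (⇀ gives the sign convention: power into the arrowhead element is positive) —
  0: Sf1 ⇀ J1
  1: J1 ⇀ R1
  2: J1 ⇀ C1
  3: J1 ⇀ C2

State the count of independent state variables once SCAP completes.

2  (C1, C2 all integral)

bond 0 stroke at Sf1  (Sf1 fixes flow; stroke at Sf1)
bond 1 stroke at J1  (1-jn J1 has f-setter on 0)
bond 2 stroke at J1  (J1 flow already set via bond 0)
bond 3 stroke at J1  (J1: bond 0 brought flow, rest push out)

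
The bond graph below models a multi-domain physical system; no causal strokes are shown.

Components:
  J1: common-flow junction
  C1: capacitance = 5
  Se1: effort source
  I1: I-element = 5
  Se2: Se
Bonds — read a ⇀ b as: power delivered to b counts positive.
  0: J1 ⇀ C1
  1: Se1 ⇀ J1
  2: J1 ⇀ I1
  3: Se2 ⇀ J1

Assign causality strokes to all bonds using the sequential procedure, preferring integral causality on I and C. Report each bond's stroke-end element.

b0 stroke at J1
b1 stroke at J1
b2 stroke at I1
b3 stroke at J1

b1 stroke→J1  (source Se1 imposes e)
b3 stroke→J1  (Se2 (Se) sets effort on bond)
b0 stroke→J1  (prefer integral on C1)
b2 stroke→I1  (J1 needs exactly one f-in)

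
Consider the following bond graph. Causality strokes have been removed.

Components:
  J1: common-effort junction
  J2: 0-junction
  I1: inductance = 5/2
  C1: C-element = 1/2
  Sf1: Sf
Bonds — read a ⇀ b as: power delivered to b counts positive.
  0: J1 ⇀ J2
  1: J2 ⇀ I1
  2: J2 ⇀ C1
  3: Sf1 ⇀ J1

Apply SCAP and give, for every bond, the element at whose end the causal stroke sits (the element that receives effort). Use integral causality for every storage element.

b3 →Sf1  (Sf1: flow source, stroke at near end)
b0 →J1  (J1: last free bond brings effort in)
b1 →I1  (prefer integral on I1)
b2 →J2  (J2: last free bond brings effort in)

β0 |J1
β1 |I1
β2 |J2
β3 |Sf1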